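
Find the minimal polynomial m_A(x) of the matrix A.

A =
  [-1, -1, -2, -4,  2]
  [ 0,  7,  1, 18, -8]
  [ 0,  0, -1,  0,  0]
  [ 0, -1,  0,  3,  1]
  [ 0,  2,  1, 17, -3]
x^5 - 5*x^4 - 5*x^3 + 25*x^2 + 40*x + 16

The characteristic polynomial is χ_A(x) = (x - 4)^2*(x + 1)^3, so the eigenvalues are known. The minimal polynomial is
  m_A(x) = Π_λ (x − λ)^{k_λ}
where k_λ is the size of the *largest* Jordan block for λ (equivalently, the smallest k with (A − λI)^k v = 0 for every generalised eigenvector v of λ).

  λ = -1: largest Jordan block has size 3, contributing (x + 1)^3
  λ = 4: largest Jordan block has size 2, contributing (x − 4)^2

So m_A(x) = (x - 4)^2*(x + 1)^3 = x^5 - 5*x^4 - 5*x^3 + 25*x^2 + 40*x + 16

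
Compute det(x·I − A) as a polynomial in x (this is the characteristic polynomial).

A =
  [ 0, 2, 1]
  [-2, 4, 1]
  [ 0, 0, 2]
x^3 - 6*x^2 + 12*x - 8

Expanding det(x·I − A) (e.g. by cofactor expansion or by noting that A is similar to its Jordan form J, which has the same characteristic polynomial as A) gives
  χ_A(x) = x^3 - 6*x^2 + 12*x - 8
which factors as (x - 2)^3. The eigenvalues (with algebraic multiplicities) are λ = 2 with multiplicity 3.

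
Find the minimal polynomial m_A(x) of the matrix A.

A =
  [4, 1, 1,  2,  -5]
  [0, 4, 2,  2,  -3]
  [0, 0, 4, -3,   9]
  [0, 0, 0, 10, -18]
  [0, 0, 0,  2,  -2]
x^3 - 12*x^2 + 48*x - 64

The characteristic polynomial is χ_A(x) = (x - 4)^5, so the eigenvalues are known. The minimal polynomial is
  m_A(x) = Π_λ (x − λ)^{k_λ}
where k_λ is the size of the *largest* Jordan block for λ (equivalently, the smallest k with (A − λI)^k v = 0 for every generalised eigenvector v of λ).

  λ = 4: largest Jordan block has size 3, contributing (x − 4)^3

So m_A(x) = (x - 4)^3 = x^3 - 12*x^2 + 48*x - 64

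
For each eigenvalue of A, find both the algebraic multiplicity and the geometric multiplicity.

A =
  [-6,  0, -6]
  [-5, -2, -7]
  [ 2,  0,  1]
λ = -3: alg = 1, geom = 1; λ = -2: alg = 2, geom = 1

Step 1 — factor the characteristic polynomial to read off the algebraic multiplicities:
  χ_A(x) = (x + 2)^2*(x + 3)

Step 2 — compute geometric multiplicities via the rank-nullity identity g(λ) = n − rank(A − λI):
  rank(A − (-3)·I) = 2, so dim ker(A − (-3)·I) = n − 2 = 1
  rank(A − (-2)·I) = 2, so dim ker(A − (-2)·I) = n − 2 = 1

Summary:
  λ = -3: algebraic multiplicity = 1, geometric multiplicity = 1
  λ = -2: algebraic multiplicity = 2, geometric multiplicity = 1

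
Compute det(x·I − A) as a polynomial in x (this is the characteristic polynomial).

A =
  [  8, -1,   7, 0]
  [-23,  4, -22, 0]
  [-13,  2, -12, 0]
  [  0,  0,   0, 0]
x^4

Expanding det(x·I − A) (e.g. by cofactor expansion or by noting that A is similar to its Jordan form J, which has the same characteristic polynomial as A) gives
  χ_A(x) = x^4
which factors as x^4. The eigenvalues (with algebraic multiplicities) are λ = 0 with multiplicity 4.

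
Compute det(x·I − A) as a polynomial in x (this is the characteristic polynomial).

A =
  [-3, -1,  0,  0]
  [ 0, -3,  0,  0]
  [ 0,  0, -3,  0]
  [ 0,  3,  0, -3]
x^4 + 12*x^3 + 54*x^2 + 108*x + 81

Expanding det(x·I − A) (e.g. by cofactor expansion or by noting that A is similar to its Jordan form J, which has the same characteristic polynomial as A) gives
  χ_A(x) = x^4 + 12*x^3 + 54*x^2 + 108*x + 81
which factors as (x + 3)^4. The eigenvalues (with algebraic multiplicities) are λ = -3 with multiplicity 4.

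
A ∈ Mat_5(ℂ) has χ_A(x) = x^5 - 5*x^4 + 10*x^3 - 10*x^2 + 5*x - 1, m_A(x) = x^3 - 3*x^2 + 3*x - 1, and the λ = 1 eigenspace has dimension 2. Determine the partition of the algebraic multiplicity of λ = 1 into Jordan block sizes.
Block sizes for λ = 1: [3, 2]

Step 1 — from the characteristic polynomial, algebraic multiplicity of λ = 1 is 5. From dim ker(A − (1)·I) = 2, there are exactly 2 Jordan blocks for λ = 1.
Step 2 — from the minimal polynomial, the factor (x − 1)^3 tells us the largest block for λ = 1 has size 3.
Step 3 — with total size 5, 2 blocks, and largest block 3, the block sizes (in nonincreasing order) are [3, 2].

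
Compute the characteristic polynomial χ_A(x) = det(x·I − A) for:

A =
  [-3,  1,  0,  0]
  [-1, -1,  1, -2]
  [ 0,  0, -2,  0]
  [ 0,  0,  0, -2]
x^4 + 8*x^3 + 24*x^2 + 32*x + 16

Expanding det(x·I − A) (e.g. by cofactor expansion or by noting that A is similar to its Jordan form J, which has the same characteristic polynomial as A) gives
  χ_A(x) = x^4 + 8*x^3 + 24*x^2 + 32*x + 16
which factors as (x + 2)^4. The eigenvalues (with algebraic multiplicities) are λ = -2 with multiplicity 4.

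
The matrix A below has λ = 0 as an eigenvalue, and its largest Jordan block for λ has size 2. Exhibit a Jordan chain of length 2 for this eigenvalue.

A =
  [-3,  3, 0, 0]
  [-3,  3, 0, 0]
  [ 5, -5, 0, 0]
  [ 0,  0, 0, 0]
A Jordan chain for λ = 0 of length 2:
v_1 = (-3, -3, 5, 0)ᵀ
v_2 = (1, 0, 0, 0)ᵀ

Let N = A − (0)·I. We want v_2 with N^2 v_2 = 0 but N^1 v_2 ≠ 0; then v_{j-1} := N · v_j for j = 2, …, 2.

Pick v_2 = (1, 0, 0, 0)ᵀ.
Then v_1 = N · v_2 = (-3, -3, 5, 0)ᵀ.

Sanity check: (A − (0)·I) v_1 = (0, 0, 0, 0)ᵀ = 0. ✓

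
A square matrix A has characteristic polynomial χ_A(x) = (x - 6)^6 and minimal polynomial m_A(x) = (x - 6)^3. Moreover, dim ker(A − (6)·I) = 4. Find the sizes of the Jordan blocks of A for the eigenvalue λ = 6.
Block sizes for λ = 6: [3, 1, 1, 1]

Step 1 — from the characteristic polynomial, algebraic multiplicity of λ = 6 is 6. From dim ker(A − (6)·I) = 4, there are exactly 4 Jordan blocks for λ = 6.
Step 2 — from the minimal polynomial, the factor (x − 6)^3 tells us the largest block for λ = 6 has size 3.
Step 3 — with total size 6, 4 blocks, and largest block 3, the block sizes (in nonincreasing order) are [3, 1, 1, 1].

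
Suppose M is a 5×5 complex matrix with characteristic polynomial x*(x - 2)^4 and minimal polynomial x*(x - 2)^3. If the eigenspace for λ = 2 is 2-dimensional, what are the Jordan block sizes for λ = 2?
Block sizes for λ = 2: [3, 1]

Step 1 — from the characteristic polynomial, algebraic multiplicity of λ = 2 is 4. From dim ker(M − (2)·I) = 2, there are exactly 2 Jordan blocks for λ = 2.
Step 2 — from the minimal polynomial, the factor (x − 2)^3 tells us the largest block for λ = 2 has size 3.
Step 3 — with total size 4, 2 blocks, and largest block 3, the block sizes (in nonincreasing order) are [3, 1].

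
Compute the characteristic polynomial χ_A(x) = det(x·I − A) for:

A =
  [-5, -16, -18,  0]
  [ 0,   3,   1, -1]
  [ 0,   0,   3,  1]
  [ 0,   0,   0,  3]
x^4 - 4*x^3 - 18*x^2 + 108*x - 135

Expanding det(x·I − A) (e.g. by cofactor expansion or by noting that A is similar to its Jordan form J, which has the same characteristic polynomial as A) gives
  χ_A(x) = x^4 - 4*x^3 - 18*x^2 + 108*x - 135
which factors as (x - 3)^3*(x + 5). The eigenvalues (with algebraic multiplicities) are λ = -5 with multiplicity 1, λ = 3 with multiplicity 3.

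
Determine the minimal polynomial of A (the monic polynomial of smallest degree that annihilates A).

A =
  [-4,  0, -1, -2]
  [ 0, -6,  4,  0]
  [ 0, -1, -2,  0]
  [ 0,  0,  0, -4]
x^3 + 12*x^2 + 48*x + 64

The characteristic polynomial is χ_A(x) = (x + 4)^4, so the eigenvalues are known. The minimal polynomial is
  m_A(x) = Π_λ (x − λ)^{k_λ}
where k_λ is the size of the *largest* Jordan block for λ (equivalently, the smallest k with (A − λI)^k v = 0 for every generalised eigenvector v of λ).

  λ = -4: largest Jordan block has size 3, contributing (x + 4)^3

So m_A(x) = (x + 4)^3 = x^3 + 12*x^2 + 48*x + 64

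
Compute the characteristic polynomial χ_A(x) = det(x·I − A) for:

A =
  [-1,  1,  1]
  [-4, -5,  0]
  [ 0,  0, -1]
x^3 + 7*x^2 + 15*x + 9

Expanding det(x·I − A) (e.g. by cofactor expansion or by noting that A is similar to its Jordan form J, which has the same characteristic polynomial as A) gives
  χ_A(x) = x^3 + 7*x^2 + 15*x + 9
which factors as (x + 1)*(x + 3)^2. The eigenvalues (with algebraic multiplicities) are λ = -3 with multiplicity 2, λ = -1 with multiplicity 1.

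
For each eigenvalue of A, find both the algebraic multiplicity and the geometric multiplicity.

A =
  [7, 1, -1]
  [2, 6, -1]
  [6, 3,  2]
λ = 5: alg = 3, geom = 2

Step 1 — factor the characteristic polynomial to read off the algebraic multiplicities:
  χ_A(x) = (x - 5)^3

Step 2 — compute geometric multiplicities via the rank-nullity identity g(λ) = n − rank(A − λI):
  rank(A − (5)·I) = 1, so dim ker(A − (5)·I) = n − 1 = 2

Summary:
  λ = 5: algebraic multiplicity = 3, geometric multiplicity = 2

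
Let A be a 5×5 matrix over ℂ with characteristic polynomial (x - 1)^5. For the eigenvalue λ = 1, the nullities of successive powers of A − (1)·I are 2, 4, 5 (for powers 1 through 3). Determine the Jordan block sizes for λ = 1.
Block sizes for λ = 1: [3, 2]

From the dimensions of kernels of powers, the number of Jordan blocks of size at least j is d_j − d_{j−1} where d_j = dim ker(N^j) (with d_0 = 0). Computing the differences gives [2, 2, 1].
The number of blocks of size exactly k is (#blocks of size ≥ k) − (#blocks of size ≥ k + 1), so the partition is: 1 block(s) of size 2, 1 block(s) of size 3.
In nonincreasing order the block sizes are [3, 2].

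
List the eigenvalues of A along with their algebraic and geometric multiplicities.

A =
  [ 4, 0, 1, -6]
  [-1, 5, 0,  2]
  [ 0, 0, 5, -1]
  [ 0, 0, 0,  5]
λ = 4: alg = 1, geom = 1; λ = 5: alg = 3, geom = 1

Step 1 — factor the characteristic polynomial to read off the algebraic multiplicities:
  χ_A(x) = (x - 5)^3*(x - 4)

Step 2 — compute geometric multiplicities via the rank-nullity identity g(λ) = n − rank(A − λI):
  rank(A − (4)·I) = 3, so dim ker(A − (4)·I) = n − 3 = 1
  rank(A − (5)·I) = 3, so dim ker(A − (5)·I) = n − 3 = 1

Summary:
  λ = 4: algebraic multiplicity = 1, geometric multiplicity = 1
  λ = 5: algebraic multiplicity = 3, geometric multiplicity = 1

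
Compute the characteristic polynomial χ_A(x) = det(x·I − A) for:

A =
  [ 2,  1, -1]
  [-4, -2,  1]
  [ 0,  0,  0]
x^3

Expanding det(x·I − A) (e.g. by cofactor expansion or by noting that A is similar to its Jordan form J, which has the same characteristic polynomial as A) gives
  χ_A(x) = x^3
which factors as x^3. The eigenvalues (with algebraic multiplicities) are λ = 0 with multiplicity 3.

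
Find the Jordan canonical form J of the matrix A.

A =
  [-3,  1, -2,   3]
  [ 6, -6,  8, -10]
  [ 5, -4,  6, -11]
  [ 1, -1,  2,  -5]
J_2(-2) ⊕ J_2(-2)

The characteristic polynomial is
  det(x·I − A) = x^4 + 8*x^3 + 24*x^2 + 32*x + 16 = (x + 2)^4

Eigenvalues and multiplicities (the geometric multiplicity of λ is n − rank(A − λI), which equals the number of Jordan blocks for λ):
  λ = -2: algebraic multiplicity = 4, geometric multiplicity = 2

Determining the block sizes for each eigenvalue:
  λ = -2: with am = 4 and gm = 2, the partition is not yet determined (e.g. several partitions of 4 into 2 parts exist). Let N = A − (-2)·I. Computing rank(N^1) = 2, rank(N^2) = 0; the number of blocks of size ≥ j is rank(N^{j−1}) − rank(N^j), giving [2, 2]. So we have 2 block(s) of size 2 → block sizes [2, 2]

Assembling the blocks gives a Jordan form
J =
  [-2,  1,  0,  0]
  [ 0, -2,  0,  0]
  [ 0,  0, -2,  1]
  [ 0,  0,  0, -2]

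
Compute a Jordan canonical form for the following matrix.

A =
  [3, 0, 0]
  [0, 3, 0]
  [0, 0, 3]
J_1(3) ⊕ J_1(3) ⊕ J_1(3)

The characteristic polynomial is
  det(x·I − A) = x^3 - 9*x^2 + 27*x - 27 = (x - 3)^3

Eigenvalues and multiplicities (the geometric multiplicity of λ is n − rank(A − λI), which equals the number of Jordan blocks for λ):
  λ = 3: algebraic multiplicity = 3, geometric multiplicity = 3

Determining the block sizes for each eigenvalue:
  λ = 3: gm = am = 3, so every block has size 1 → block sizes [1, 1, 1]

Assembling the blocks gives a Jordan form
J =
  [3, 0, 0]
  [0, 3, 0]
  [0, 0, 3]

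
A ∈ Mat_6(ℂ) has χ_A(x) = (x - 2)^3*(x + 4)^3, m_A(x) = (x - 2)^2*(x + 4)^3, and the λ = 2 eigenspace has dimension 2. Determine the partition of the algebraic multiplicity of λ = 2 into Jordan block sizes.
Block sizes for λ = 2: [2, 1]

Step 1 — from the characteristic polynomial, algebraic multiplicity of λ = 2 is 3. From dim ker(A − (2)·I) = 2, there are exactly 2 Jordan blocks for λ = 2.
Step 2 — from the minimal polynomial, the factor (x − 2)^2 tells us the largest block for λ = 2 has size 2.
Step 3 — with total size 3, 2 blocks, and largest block 2, the block sizes (in nonincreasing order) are [2, 1].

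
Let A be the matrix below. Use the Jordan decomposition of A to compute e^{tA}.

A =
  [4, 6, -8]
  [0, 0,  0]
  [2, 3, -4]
e^{tA} =
  [4*t + 1, 6*t, -8*t]
  [0, 1, 0]
  [2*t, 3*t, 1 - 4*t]

Strategy: write A = P · J · P⁻¹ where J is a Jordan canonical form, so e^{tA} = P · e^{tJ} · P⁻¹, and e^{tJ} can be computed block-by-block.

A has Jordan form
J =
  [0, 1, 0]
  [0, 0, 0]
  [0, 0, 0]
(up to reordering of blocks).

Per-block formulas:
  For a 2×2 Jordan block J_2(0): exp(t · J_2(0)) = e^(0t)·(I + t·N), where N is the 2×2 nilpotent shift.
  For a 1×1 block at λ = 0: exp(t · [0]) = [e^(0t)].

After assembling e^{tJ} and conjugating by P, we get:

e^{tA} =
  [4*t + 1, 6*t, -8*t]
  [0, 1, 0]
  [2*t, 3*t, 1 - 4*t]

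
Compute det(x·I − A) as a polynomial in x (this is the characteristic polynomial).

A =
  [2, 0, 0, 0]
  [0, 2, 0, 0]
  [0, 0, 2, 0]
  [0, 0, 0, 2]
x^4 - 8*x^3 + 24*x^2 - 32*x + 16

Expanding det(x·I − A) (e.g. by cofactor expansion or by noting that A is similar to its Jordan form J, which has the same characteristic polynomial as A) gives
  χ_A(x) = x^4 - 8*x^3 + 24*x^2 - 32*x + 16
which factors as (x - 2)^4. The eigenvalues (with algebraic multiplicities) are λ = 2 with multiplicity 4.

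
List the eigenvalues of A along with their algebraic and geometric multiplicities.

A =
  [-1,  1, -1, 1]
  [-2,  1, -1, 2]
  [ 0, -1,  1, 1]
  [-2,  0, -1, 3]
λ = 1: alg = 4, geom = 2

Step 1 — factor the characteristic polynomial to read off the algebraic multiplicities:
  χ_A(x) = (x - 1)^4

Step 2 — compute geometric multiplicities via the rank-nullity identity g(λ) = n − rank(A − λI):
  rank(A − (1)·I) = 2, so dim ker(A − (1)·I) = n − 2 = 2

Summary:
  λ = 1: algebraic multiplicity = 4, geometric multiplicity = 2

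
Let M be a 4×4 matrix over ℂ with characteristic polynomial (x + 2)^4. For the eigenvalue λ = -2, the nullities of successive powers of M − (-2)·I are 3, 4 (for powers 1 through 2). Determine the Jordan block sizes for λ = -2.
Block sizes for λ = -2: [2, 1, 1]

From the dimensions of kernels of powers, the number of Jordan blocks of size at least j is d_j − d_{j−1} where d_j = dim ker(N^j) (with d_0 = 0). Computing the differences gives [3, 1].
The number of blocks of size exactly k is (#blocks of size ≥ k) − (#blocks of size ≥ k + 1), so the partition is: 2 block(s) of size 1, 1 block(s) of size 2.
In nonincreasing order the block sizes are [2, 1, 1].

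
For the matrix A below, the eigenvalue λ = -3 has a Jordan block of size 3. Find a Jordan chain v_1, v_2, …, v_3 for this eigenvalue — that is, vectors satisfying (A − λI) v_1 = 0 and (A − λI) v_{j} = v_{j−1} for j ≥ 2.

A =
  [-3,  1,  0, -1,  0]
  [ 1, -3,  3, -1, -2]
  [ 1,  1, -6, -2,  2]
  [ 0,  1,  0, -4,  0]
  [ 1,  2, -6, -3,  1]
A Jordan chain for λ = -3 of length 3:
v_1 = (1, 1, 0, 1, 0)ᵀ
v_2 = (0, 1, 1, 0, 1)ᵀ
v_3 = (1, 0, 0, 0, 0)ᵀ

Let N = A − (-3)·I. We want v_3 with N^3 v_3 = 0 but N^2 v_3 ≠ 0; then v_{j-1} := N · v_j for j = 3, …, 2.

Pick v_3 = (1, 0, 0, 0, 0)ᵀ.
Then v_2 = N · v_3 = (0, 1, 1, 0, 1)ᵀ.
Then v_1 = N · v_2 = (1, 1, 0, 1, 0)ᵀ.

Sanity check: (A − (-3)·I) v_1 = (0, 0, 0, 0, 0)ᵀ = 0. ✓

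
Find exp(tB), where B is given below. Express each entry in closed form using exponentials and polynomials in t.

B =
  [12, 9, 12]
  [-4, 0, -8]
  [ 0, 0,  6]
e^{tB} =
  [6*t*exp(6*t) + exp(6*t), 9*t*exp(6*t), 12*t*exp(6*t)]
  [-4*t*exp(6*t), -6*t*exp(6*t) + exp(6*t), -8*t*exp(6*t)]
  [0, 0, exp(6*t)]

Strategy: write B = P · J · P⁻¹ where J is a Jordan canonical form, so e^{tB} = P · e^{tJ} · P⁻¹, and e^{tJ} can be computed block-by-block.

B has Jordan form
J =
  [6, 1, 0]
  [0, 6, 0]
  [0, 0, 6]
(up to reordering of blocks).

Per-block formulas:
  For a 1×1 block at λ = 6: exp(t · [6]) = [e^(6t)].
  For a 2×2 Jordan block J_2(6): exp(t · J_2(6)) = e^(6t)·(I + t·N), where N is the 2×2 nilpotent shift.

After assembling e^{tJ} and conjugating by P, we get:

e^{tB} =
  [6*t*exp(6*t) + exp(6*t), 9*t*exp(6*t), 12*t*exp(6*t)]
  [-4*t*exp(6*t), -6*t*exp(6*t) + exp(6*t), -8*t*exp(6*t)]
  [0, 0, exp(6*t)]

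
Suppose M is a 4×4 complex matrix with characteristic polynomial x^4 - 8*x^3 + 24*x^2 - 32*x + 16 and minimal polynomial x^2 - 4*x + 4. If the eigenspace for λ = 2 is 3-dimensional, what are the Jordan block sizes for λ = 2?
Block sizes for λ = 2: [2, 1, 1]

Step 1 — from the characteristic polynomial, algebraic multiplicity of λ = 2 is 4. From dim ker(M − (2)·I) = 3, there are exactly 3 Jordan blocks for λ = 2.
Step 2 — from the minimal polynomial, the factor (x − 2)^2 tells us the largest block for λ = 2 has size 2.
Step 3 — with total size 4, 3 blocks, and largest block 2, the block sizes (in nonincreasing order) are [2, 1, 1].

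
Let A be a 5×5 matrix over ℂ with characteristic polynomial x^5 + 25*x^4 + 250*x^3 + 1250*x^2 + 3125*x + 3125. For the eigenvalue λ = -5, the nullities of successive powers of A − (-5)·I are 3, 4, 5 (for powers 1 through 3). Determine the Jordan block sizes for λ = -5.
Block sizes for λ = -5: [3, 1, 1]

From the dimensions of kernels of powers, the number of Jordan blocks of size at least j is d_j − d_{j−1} where d_j = dim ker(N^j) (with d_0 = 0). Computing the differences gives [3, 1, 1].
The number of blocks of size exactly k is (#blocks of size ≥ k) − (#blocks of size ≥ k + 1), so the partition is: 2 block(s) of size 1, 1 block(s) of size 3.
In nonincreasing order the block sizes are [3, 1, 1].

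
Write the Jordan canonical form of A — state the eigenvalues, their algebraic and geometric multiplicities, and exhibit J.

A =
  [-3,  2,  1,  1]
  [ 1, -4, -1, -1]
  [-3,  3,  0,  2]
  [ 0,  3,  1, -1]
J_2(-2) ⊕ J_2(-2)

The characteristic polynomial is
  det(x·I − A) = x^4 + 8*x^3 + 24*x^2 + 32*x + 16 = (x + 2)^4

Eigenvalues and multiplicities (the geometric multiplicity of λ is n − rank(A − λI), which equals the number of Jordan blocks for λ):
  λ = -2: algebraic multiplicity = 4, geometric multiplicity = 2

Determining the block sizes for each eigenvalue:
  λ = -2: with am = 4 and gm = 2, the partition is not yet determined (e.g. several partitions of 4 into 2 parts exist). Let N = A − (-2)·I. Computing rank(N^1) = 2, rank(N^2) = 0; the number of blocks of size ≥ j is rank(N^{j−1}) − rank(N^j), giving [2, 2]. So we have 2 block(s) of size 2 → block sizes [2, 2]

Assembling the blocks gives a Jordan form
J =
  [-2,  1,  0,  0]
  [ 0, -2,  0,  0]
  [ 0,  0, -2,  1]
  [ 0,  0,  0, -2]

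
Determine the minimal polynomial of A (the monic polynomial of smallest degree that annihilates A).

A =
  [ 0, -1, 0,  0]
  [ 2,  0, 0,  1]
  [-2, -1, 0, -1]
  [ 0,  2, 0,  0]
x^3

The characteristic polynomial is χ_A(x) = x^4, so the eigenvalues are known. The minimal polynomial is
  m_A(x) = Π_λ (x − λ)^{k_λ}
where k_λ is the size of the *largest* Jordan block for λ (equivalently, the smallest k with (A − λI)^k v = 0 for every generalised eigenvector v of λ).

  λ = 0: largest Jordan block has size 3, contributing (x − 0)^3

So m_A(x) = x^3 = x^3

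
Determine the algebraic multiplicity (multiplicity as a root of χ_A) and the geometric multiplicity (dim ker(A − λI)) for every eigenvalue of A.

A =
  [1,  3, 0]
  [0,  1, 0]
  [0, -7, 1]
λ = 1: alg = 3, geom = 2

Step 1 — factor the characteristic polynomial to read off the algebraic multiplicities:
  χ_A(x) = (x - 1)^3

Step 2 — compute geometric multiplicities via the rank-nullity identity g(λ) = n − rank(A − λI):
  rank(A − (1)·I) = 1, so dim ker(A − (1)·I) = n − 1 = 2

Summary:
  λ = 1: algebraic multiplicity = 3, geometric multiplicity = 2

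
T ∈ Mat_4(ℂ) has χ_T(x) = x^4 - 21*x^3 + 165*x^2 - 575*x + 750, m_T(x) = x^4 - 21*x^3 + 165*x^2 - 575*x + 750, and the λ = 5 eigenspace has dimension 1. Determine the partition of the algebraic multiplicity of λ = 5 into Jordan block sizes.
Block sizes for λ = 5: [3]

Step 1 — from the characteristic polynomial, algebraic multiplicity of λ = 5 is 3. From dim ker(T − (5)·I) = 1, there are exactly 1 Jordan blocks for λ = 5.
Step 2 — from the minimal polynomial, the factor (x − 5)^3 tells us the largest block for λ = 5 has size 3.
Step 3 — with total size 3, 1 blocks, and largest block 3, the block sizes (in nonincreasing order) are [3].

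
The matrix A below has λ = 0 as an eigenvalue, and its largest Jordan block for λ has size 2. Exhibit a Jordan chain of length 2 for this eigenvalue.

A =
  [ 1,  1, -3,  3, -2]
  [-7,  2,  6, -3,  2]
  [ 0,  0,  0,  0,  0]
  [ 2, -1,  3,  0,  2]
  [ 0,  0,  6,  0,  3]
A Jordan chain for λ = 0 of length 2:
v_1 = (1, 2, 0, -1, 0)ᵀ
v_2 = (0, 1, 0, 0, 0)ᵀ

Let N = A − (0)·I. We want v_2 with N^2 v_2 = 0 but N^1 v_2 ≠ 0; then v_{j-1} := N · v_j for j = 2, …, 2.

Pick v_2 = (0, 1, 0, 0, 0)ᵀ.
Then v_1 = N · v_2 = (1, 2, 0, -1, 0)ᵀ.

Sanity check: (A − (0)·I) v_1 = (0, 0, 0, 0, 0)ᵀ = 0. ✓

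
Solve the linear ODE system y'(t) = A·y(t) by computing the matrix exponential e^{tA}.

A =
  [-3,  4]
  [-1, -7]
e^{tA} =
  [2*t*exp(-5*t) + exp(-5*t), 4*t*exp(-5*t)]
  [-t*exp(-5*t), -2*t*exp(-5*t) + exp(-5*t)]

Strategy: write A = P · J · P⁻¹ where J is a Jordan canonical form, so e^{tA} = P · e^{tJ} · P⁻¹, and e^{tJ} can be computed block-by-block.

A has Jordan form
J =
  [-5,  1]
  [ 0, -5]
(up to reordering of blocks).

Per-block formulas:
  For a 2×2 Jordan block J_2(-5): exp(t · J_2(-5)) = e^(-5t)·(I + t·N), where N is the 2×2 nilpotent shift.

After assembling e^{tJ} and conjugating by P, we get:

e^{tA} =
  [2*t*exp(-5*t) + exp(-5*t), 4*t*exp(-5*t)]
  [-t*exp(-5*t), -2*t*exp(-5*t) + exp(-5*t)]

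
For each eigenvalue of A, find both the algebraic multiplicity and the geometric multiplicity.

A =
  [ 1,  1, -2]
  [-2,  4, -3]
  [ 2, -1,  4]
λ = 3: alg = 3, geom = 1

Step 1 — factor the characteristic polynomial to read off the algebraic multiplicities:
  χ_A(x) = (x - 3)^3

Step 2 — compute geometric multiplicities via the rank-nullity identity g(λ) = n − rank(A − λI):
  rank(A − (3)·I) = 2, so dim ker(A − (3)·I) = n − 2 = 1

Summary:
  λ = 3: algebraic multiplicity = 3, geometric multiplicity = 1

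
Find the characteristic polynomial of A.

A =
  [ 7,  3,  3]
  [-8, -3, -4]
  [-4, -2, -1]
x^3 - 3*x^2 + 3*x - 1

Expanding det(x·I − A) (e.g. by cofactor expansion or by noting that A is similar to its Jordan form J, which has the same characteristic polynomial as A) gives
  χ_A(x) = x^3 - 3*x^2 + 3*x - 1
which factors as (x - 1)^3. The eigenvalues (with algebraic multiplicities) are λ = 1 with multiplicity 3.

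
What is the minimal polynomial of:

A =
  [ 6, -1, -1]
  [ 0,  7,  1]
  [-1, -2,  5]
x^3 - 18*x^2 + 108*x - 216

The characteristic polynomial is χ_A(x) = (x - 6)^3, so the eigenvalues are known. The minimal polynomial is
  m_A(x) = Π_λ (x − λ)^{k_λ}
where k_λ is the size of the *largest* Jordan block for λ (equivalently, the smallest k with (A − λI)^k v = 0 for every generalised eigenvector v of λ).

  λ = 6: largest Jordan block has size 3, contributing (x − 6)^3

So m_A(x) = (x - 6)^3 = x^3 - 18*x^2 + 108*x - 216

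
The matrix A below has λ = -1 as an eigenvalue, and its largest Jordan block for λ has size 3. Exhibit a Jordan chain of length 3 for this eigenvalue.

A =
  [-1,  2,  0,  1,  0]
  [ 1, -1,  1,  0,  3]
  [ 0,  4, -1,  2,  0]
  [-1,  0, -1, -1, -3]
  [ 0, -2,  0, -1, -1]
A Jordan chain for λ = -1 of length 3:
v_1 = (1, 0, 2, 0, -1)ᵀ
v_2 = (0, 1, 0, -1, 0)ᵀ
v_3 = (1, 0, 0, 0, 0)ᵀ

Let N = A − (-1)·I. We want v_3 with N^3 v_3 = 0 but N^2 v_3 ≠ 0; then v_{j-1} := N · v_j for j = 3, …, 2.

Pick v_3 = (1, 0, 0, 0, 0)ᵀ.
Then v_2 = N · v_3 = (0, 1, 0, -1, 0)ᵀ.
Then v_1 = N · v_2 = (1, 0, 2, 0, -1)ᵀ.

Sanity check: (A − (-1)·I) v_1 = (0, 0, 0, 0, 0)ᵀ = 0. ✓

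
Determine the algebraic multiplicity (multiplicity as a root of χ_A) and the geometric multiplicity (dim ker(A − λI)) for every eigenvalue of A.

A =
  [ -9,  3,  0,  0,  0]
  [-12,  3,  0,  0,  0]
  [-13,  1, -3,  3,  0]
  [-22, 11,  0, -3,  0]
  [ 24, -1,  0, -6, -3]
λ = -3: alg = 5, geom = 3

Step 1 — factor the characteristic polynomial to read off the algebraic multiplicities:
  χ_A(x) = (x + 3)^5

Step 2 — compute geometric multiplicities via the rank-nullity identity g(λ) = n − rank(A − λI):
  rank(A − (-3)·I) = 2, so dim ker(A − (-3)·I) = n − 2 = 3

Summary:
  λ = -3: algebraic multiplicity = 5, geometric multiplicity = 3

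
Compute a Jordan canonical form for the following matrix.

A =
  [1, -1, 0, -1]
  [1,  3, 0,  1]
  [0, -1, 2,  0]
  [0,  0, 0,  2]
J_3(2) ⊕ J_1(2)

The characteristic polynomial is
  det(x·I − A) = x^4 - 8*x^3 + 24*x^2 - 32*x + 16 = (x - 2)^4

Eigenvalues and multiplicities (the geometric multiplicity of λ is n − rank(A − λI), which equals the number of Jordan blocks for λ):
  λ = 2: algebraic multiplicity = 4, geometric multiplicity = 2

Determining the block sizes for each eigenvalue:
  λ = 2: with am = 4 and gm = 2, the partition is not yet determined (e.g. several partitions of 4 into 2 parts exist). Let N = A − (2)·I. Computing rank(N^1) = 2, rank(N^2) = 1, rank(N^3) = 0; the number of blocks of size ≥ j is rank(N^{j−1}) − rank(N^j), giving [2, 1, 1]. So we have 1 block(s) of size 3, 1 block(s) of size 1 → block sizes [3, 1]

Assembling the blocks gives a Jordan form
J =
  [2, 1, 0, 0]
  [0, 2, 1, 0]
  [0, 0, 2, 0]
  [0, 0, 0, 2]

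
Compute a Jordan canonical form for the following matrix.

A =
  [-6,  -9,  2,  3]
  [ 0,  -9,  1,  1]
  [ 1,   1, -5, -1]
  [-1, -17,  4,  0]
J_3(-5) ⊕ J_1(-5)

The characteristic polynomial is
  det(x·I − A) = x^4 + 20*x^3 + 150*x^2 + 500*x + 625 = (x + 5)^4

Eigenvalues and multiplicities (the geometric multiplicity of λ is n − rank(A − λI), which equals the number of Jordan blocks for λ):
  λ = -5: algebraic multiplicity = 4, geometric multiplicity = 2

Determining the block sizes for each eigenvalue:
  λ = -5: with am = 4 and gm = 2, the partition is not yet determined (e.g. several partitions of 4 into 2 parts exist). Let N = A − (-5)·I. Computing rank(N^1) = 2, rank(N^2) = 1, rank(N^3) = 0; the number of blocks of size ≥ j is rank(N^{j−1}) − rank(N^j), giving [2, 1, 1]. So we have 1 block(s) of size 3, 1 block(s) of size 1 → block sizes [3, 1]

Assembling the blocks gives a Jordan form
J =
  [-5,  1,  0,  0]
  [ 0, -5,  1,  0]
  [ 0,  0, -5,  0]
  [ 0,  0,  0, -5]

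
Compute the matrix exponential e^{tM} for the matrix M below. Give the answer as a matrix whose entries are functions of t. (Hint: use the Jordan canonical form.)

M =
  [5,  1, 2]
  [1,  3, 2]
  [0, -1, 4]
e^{tM} =
  [t^2*exp(4*t) + t*exp(4*t) + exp(4*t), -t^2*exp(4*t) + t*exp(4*t), 2*t^2*exp(4*t) + 2*t*exp(4*t)]
  [t*exp(4*t), -t*exp(4*t) + exp(4*t), 2*t*exp(4*t)]
  [-t^2*exp(4*t)/2, t^2*exp(4*t)/2 - t*exp(4*t), -t^2*exp(4*t) + exp(4*t)]

Strategy: write M = P · J · P⁻¹ where J is a Jordan canonical form, so e^{tM} = P · e^{tJ} · P⁻¹, and e^{tJ} can be computed block-by-block.

M has Jordan form
J =
  [4, 1, 0]
  [0, 4, 1]
  [0, 0, 4]
(up to reordering of blocks).

Per-block formulas:
  For a 3×3 Jordan block J_3(4): exp(t · J_3(4)) = e^(4t)·(I + t·N + (t^2/2)·N^2), where N is the 3×3 nilpotent shift.

After assembling e^{tJ} and conjugating by P, we get:

e^{tM} =
  [t^2*exp(4*t) + t*exp(4*t) + exp(4*t), -t^2*exp(4*t) + t*exp(4*t), 2*t^2*exp(4*t) + 2*t*exp(4*t)]
  [t*exp(4*t), -t*exp(4*t) + exp(4*t), 2*t*exp(4*t)]
  [-t^2*exp(4*t)/2, t^2*exp(4*t)/2 - t*exp(4*t), -t^2*exp(4*t) + exp(4*t)]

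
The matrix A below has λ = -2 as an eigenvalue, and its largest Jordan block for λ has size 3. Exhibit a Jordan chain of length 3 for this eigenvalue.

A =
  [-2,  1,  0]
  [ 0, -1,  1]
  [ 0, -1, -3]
A Jordan chain for λ = -2 of length 3:
v_1 = (1, 0, 0)ᵀ
v_2 = (1, 1, -1)ᵀ
v_3 = (0, 1, 0)ᵀ

Let N = A − (-2)·I. We want v_3 with N^3 v_3 = 0 but N^2 v_3 ≠ 0; then v_{j-1} := N · v_j for j = 3, …, 2.

Pick v_3 = (0, 1, 0)ᵀ.
Then v_2 = N · v_3 = (1, 1, -1)ᵀ.
Then v_1 = N · v_2 = (1, 0, 0)ᵀ.

Sanity check: (A − (-2)·I) v_1 = (0, 0, 0)ᵀ = 0. ✓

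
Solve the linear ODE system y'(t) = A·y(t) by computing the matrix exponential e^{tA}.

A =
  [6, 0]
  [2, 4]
e^{tA} =
  [exp(6*t), 0]
  [exp(6*t) - exp(4*t), exp(4*t)]

Strategy: write A = P · J · P⁻¹ where J is a Jordan canonical form, so e^{tA} = P · e^{tJ} · P⁻¹, and e^{tJ} can be computed block-by-block.

A has Jordan form
J =
  [4, 0]
  [0, 6]
(up to reordering of blocks).

Per-block formulas:
  For a 1×1 block at λ = 6: exp(t · [6]) = [e^(6t)].
  For a 1×1 block at λ = 4: exp(t · [4]) = [e^(4t)].

After assembling e^{tJ} and conjugating by P, we get:

e^{tA} =
  [exp(6*t), 0]
  [exp(6*t) - exp(4*t), exp(4*t)]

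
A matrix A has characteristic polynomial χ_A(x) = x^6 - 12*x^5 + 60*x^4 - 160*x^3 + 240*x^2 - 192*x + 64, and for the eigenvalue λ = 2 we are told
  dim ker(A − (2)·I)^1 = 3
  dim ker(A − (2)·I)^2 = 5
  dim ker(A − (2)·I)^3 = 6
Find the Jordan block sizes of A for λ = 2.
Block sizes for λ = 2: [3, 2, 1]

From the dimensions of kernels of powers, the number of Jordan blocks of size at least j is d_j − d_{j−1} where d_j = dim ker(N^j) (with d_0 = 0). Computing the differences gives [3, 2, 1].
The number of blocks of size exactly k is (#blocks of size ≥ k) − (#blocks of size ≥ k + 1), so the partition is: 1 block(s) of size 1, 1 block(s) of size 2, 1 block(s) of size 3.
In nonincreasing order the block sizes are [3, 2, 1].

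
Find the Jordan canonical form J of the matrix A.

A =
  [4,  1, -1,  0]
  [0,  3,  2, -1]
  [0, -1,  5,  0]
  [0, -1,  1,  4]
J_3(4) ⊕ J_1(4)

The characteristic polynomial is
  det(x·I − A) = x^4 - 16*x^3 + 96*x^2 - 256*x + 256 = (x - 4)^4

Eigenvalues and multiplicities (the geometric multiplicity of λ is n − rank(A − λI), which equals the number of Jordan blocks for λ):
  λ = 4: algebraic multiplicity = 4, geometric multiplicity = 2

Determining the block sizes for each eigenvalue:
  λ = 4: with am = 4 and gm = 2, the partition is not yet determined (e.g. several partitions of 4 into 2 parts exist). Let N = A − (4)·I. Computing rank(N^1) = 2, rank(N^2) = 1, rank(N^3) = 0; the number of blocks of size ≥ j is rank(N^{j−1}) − rank(N^j), giving [2, 1, 1]. So we have 1 block(s) of size 3, 1 block(s) of size 1 → block sizes [3, 1]

Assembling the blocks gives a Jordan form
J =
  [4, 1, 0, 0]
  [0, 4, 1, 0]
  [0, 0, 4, 0]
  [0, 0, 0, 4]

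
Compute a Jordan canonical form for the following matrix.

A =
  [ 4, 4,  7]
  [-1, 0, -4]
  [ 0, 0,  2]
J_3(2)

The characteristic polynomial is
  det(x·I − A) = x^3 - 6*x^2 + 12*x - 8 = (x - 2)^3

Eigenvalues and multiplicities (the geometric multiplicity of λ is n − rank(A − λI), which equals the number of Jordan blocks for λ):
  λ = 2: algebraic multiplicity = 3, geometric multiplicity = 1

Determining the block sizes for each eigenvalue:
  λ = 2: one block (gm = 1), so the single block has size am = 3 → block sizes [3]

Assembling the blocks gives a Jordan form
J =
  [2, 1, 0]
  [0, 2, 1]
  [0, 0, 2]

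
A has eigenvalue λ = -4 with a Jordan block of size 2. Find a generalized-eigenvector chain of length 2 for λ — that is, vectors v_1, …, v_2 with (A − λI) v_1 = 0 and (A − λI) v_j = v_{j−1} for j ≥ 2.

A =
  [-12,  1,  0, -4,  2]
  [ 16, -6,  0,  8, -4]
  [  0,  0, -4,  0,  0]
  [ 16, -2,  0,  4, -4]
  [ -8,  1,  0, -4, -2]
A Jordan chain for λ = -4 of length 2:
v_1 = (-8, 16, 0, 16, -8)ᵀ
v_2 = (1, 0, 0, 0, 0)ᵀ

Let N = A − (-4)·I. We want v_2 with N^2 v_2 = 0 but N^1 v_2 ≠ 0; then v_{j-1} := N · v_j for j = 2, …, 2.

Pick v_2 = (1, 0, 0, 0, 0)ᵀ.
Then v_1 = N · v_2 = (-8, 16, 0, 16, -8)ᵀ.

Sanity check: (A − (-4)·I) v_1 = (0, 0, 0, 0, 0)ᵀ = 0. ✓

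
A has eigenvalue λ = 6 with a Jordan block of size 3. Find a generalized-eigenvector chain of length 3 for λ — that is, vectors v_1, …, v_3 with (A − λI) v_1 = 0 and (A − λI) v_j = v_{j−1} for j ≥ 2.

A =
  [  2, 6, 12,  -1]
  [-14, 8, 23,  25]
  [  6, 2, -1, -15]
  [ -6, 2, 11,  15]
A Jordan chain for λ = 6 of length 3:
v_1 = (10, 16, -4, 8)ᵀ
v_2 = (-4, -14, 6, -6)ᵀ
v_3 = (1, 0, 0, 0)ᵀ

Let N = A − (6)·I. We want v_3 with N^3 v_3 = 0 but N^2 v_3 ≠ 0; then v_{j-1} := N · v_j for j = 3, …, 2.

Pick v_3 = (1, 0, 0, 0)ᵀ.
Then v_2 = N · v_3 = (-4, -14, 6, -6)ᵀ.
Then v_1 = N · v_2 = (10, 16, -4, 8)ᵀ.

Sanity check: (A − (6)·I) v_1 = (0, 0, 0, 0)ᵀ = 0. ✓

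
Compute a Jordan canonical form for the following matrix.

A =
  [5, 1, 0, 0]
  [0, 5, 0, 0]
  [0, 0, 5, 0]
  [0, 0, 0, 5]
J_2(5) ⊕ J_1(5) ⊕ J_1(5)

The characteristic polynomial is
  det(x·I − A) = x^4 - 20*x^3 + 150*x^2 - 500*x + 625 = (x - 5)^4

Eigenvalues and multiplicities (the geometric multiplicity of λ is n − rank(A − λI), which equals the number of Jordan blocks for λ):
  λ = 5: algebraic multiplicity = 4, geometric multiplicity = 3

Determining the block sizes for each eigenvalue:
  λ = 5: 3 blocks summing to 4 forces exactly one block of size 2 and the rest size 1 → block sizes [2, 1, 1]

Assembling the blocks gives a Jordan form
J =
  [5, 1, 0, 0]
  [0, 5, 0, 0]
  [0, 0, 5, 0]
  [0, 0, 0, 5]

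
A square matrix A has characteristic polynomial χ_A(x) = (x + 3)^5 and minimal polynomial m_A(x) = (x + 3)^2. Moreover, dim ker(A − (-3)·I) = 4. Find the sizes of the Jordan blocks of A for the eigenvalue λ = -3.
Block sizes for λ = -3: [2, 1, 1, 1]

Step 1 — from the characteristic polynomial, algebraic multiplicity of λ = -3 is 5. From dim ker(A − (-3)·I) = 4, there are exactly 4 Jordan blocks for λ = -3.
Step 2 — from the minimal polynomial, the factor (x + 3)^2 tells us the largest block for λ = -3 has size 2.
Step 3 — with total size 5, 4 blocks, and largest block 2, the block sizes (in nonincreasing order) are [2, 1, 1, 1].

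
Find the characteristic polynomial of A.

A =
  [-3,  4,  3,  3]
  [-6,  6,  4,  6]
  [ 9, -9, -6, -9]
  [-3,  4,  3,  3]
x^4

Expanding det(x·I − A) (e.g. by cofactor expansion or by noting that A is similar to its Jordan form J, which has the same characteristic polynomial as A) gives
  χ_A(x) = x^4
which factors as x^4. The eigenvalues (with algebraic multiplicities) are λ = 0 with multiplicity 4.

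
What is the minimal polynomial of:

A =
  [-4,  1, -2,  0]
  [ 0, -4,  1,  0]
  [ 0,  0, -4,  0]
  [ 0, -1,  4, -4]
x^3 + 12*x^2 + 48*x + 64

The characteristic polynomial is χ_A(x) = (x + 4)^4, so the eigenvalues are known. The minimal polynomial is
  m_A(x) = Π_λ (x − λ)^{k_λ}
where k_λ is the size of the *largest* Jordan block for λ (equivalently, the smallest k with (A − λI)^k v = 0 for every generalised eigenvector v of λ).

  λ = -4: largest Jordan block has size 3, contributing (x + 4)^3

So m_A(x) = (x + 4)^3 = x^3 + 12*x^2 + 48*x + 64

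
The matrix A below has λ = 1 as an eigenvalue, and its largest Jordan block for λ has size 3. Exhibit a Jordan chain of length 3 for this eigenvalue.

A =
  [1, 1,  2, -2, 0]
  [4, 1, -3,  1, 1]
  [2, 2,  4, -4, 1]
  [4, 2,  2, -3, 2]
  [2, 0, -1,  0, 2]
A Jordan chain for λ = 1 of length 3:
v_1 = (-1, 0, -2, -2, 0)ᵀ
v_2 = (2, -3, 3, 2, -1)ᵀ
v_3 = (0, 0, 1, 0, 0)ᵀ

Let N = A − (1)·I. We want v_3 with N^3 v_3 = 0 but N^2 v_3 ≠ 0; then v_{j-1} := N · v_j for j = 3, …, 2.

Pick v_3 = (0, 0, 1, 0, 0)ᵀ.
Then v_2 = N · v_3 = (2, -3, 3, 2, -1)ᵀ.
Then v_1 = N · v_2 = (-1, 0, -2, -2, 0)ᵀ.

Sanity check: (A − (1)·I) v_1 = (0, 0, 0, 0, 0)ᵀ = 0. ✓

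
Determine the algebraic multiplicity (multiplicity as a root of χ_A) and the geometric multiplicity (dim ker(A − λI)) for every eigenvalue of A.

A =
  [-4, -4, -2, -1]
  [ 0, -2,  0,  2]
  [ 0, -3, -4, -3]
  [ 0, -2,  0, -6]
λ = -4: alg = 4, geom = 2

Step 1 — factor the characteristic polynomial to read off the algebraic multiplicities:
  χ_A(x) = (x + 4)^4

Step 2 — compute geometric multiplicities via the rank-nullity identity g(λ) = n − rank(A − λI):
  rank(A − (-4)·I) = 2, so dim ker(A − (-4)·I) = n − 2 = 2

Summary:
  λ = -4: algebraic multiplicity = 4, geometric multiplicity = 2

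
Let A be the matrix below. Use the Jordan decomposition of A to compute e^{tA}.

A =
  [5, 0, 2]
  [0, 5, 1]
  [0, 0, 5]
e^{tA} =
  [exp(5*t), 0, 2*t*exp(5*t)]
  [0, exp(5*t), t*exp(5*t)]
  [0, 0, exp(5*t)]

Strategy: write A = P · J · P⁻¹ where J is a Jordan canonical form, so e^{tA} = P · e^{tJ} · P⁻¹, and e^{tJ} can be computed block-by-block.

A has Jordan form
J =
  [5, 1, 0]
  [0, 5, 0]
  [0, 0, 5]
(up to reordering of blocks).

Per-block formulas:
  For a 2×2 Jordan block J_2(5): exp(t · J_2(5)) = e^(5t)·(I + t·N), where N is the 2×2 nilpotent shift.
  For a 1×1 block at λ = 5: exp(t · [5]) = [e^(5t)].

After assembling e^{tJ} and conjugating by P, we get:

e^{tA} =
  [exp(5*t), 0, 2*t*exp(5*t)]
  [0, exp(5*t), t*exp(5*t)]
  [0, 0, exp(5*t)]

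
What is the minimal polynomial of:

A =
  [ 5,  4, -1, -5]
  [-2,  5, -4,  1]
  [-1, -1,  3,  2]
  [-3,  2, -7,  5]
x^4 - 18*x^3 + 120*x^2 - 352*x + 384

The characteristic polynomial is χ_A(x) = (x - 6)*(x - 4)^3, so the eigenvalues are known. The minimal polynomial is
  m_A(x) = Π_λ (x − λ)^{k_λ}
where k_λ is the size of the *largest* Jordan block for λ (equivalently, the smallest k with (A − λI)^k v = 0 for every generalised eigenvector v of λ).

  λ = 4: largest Jordan block has size 3, contributing (x − 4)^3
  λ = 6: largest Jordan block has size 1, contributing (x − 6)

So m_A(x) = (x - 6)*(x - 4)^3 = x^4 - 18*x^3 + 120*x^2 - 352*x + 384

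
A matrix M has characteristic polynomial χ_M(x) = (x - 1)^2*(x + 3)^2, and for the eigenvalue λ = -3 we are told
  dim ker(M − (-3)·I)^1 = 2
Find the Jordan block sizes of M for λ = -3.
Block sizes for λ = -3: [1, 1]

From the dimensions of kernels of powers, the number of Jordan blocks of size at least j is d_j − d_{j−1} where d_j = dim ker(N^j) (with d_0 = 0). Computing the differences gives [2].
The number of blocks of size exactly k is (#blocks of size ≥ k) − (#blocks of size ≥ k + 1), so the partition is: 2 block(s) of size 1.
In nonincreasing order the block sizes are [1, 1].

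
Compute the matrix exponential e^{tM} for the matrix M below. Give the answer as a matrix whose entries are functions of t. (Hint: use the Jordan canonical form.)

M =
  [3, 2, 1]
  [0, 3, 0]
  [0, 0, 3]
e^{tM} =
  [exp(3*t), 2*t*exp(3*t), t*exp(3*t)]
  [0, exp(3*t), 0]
  [0, 0, exp(3*t)]

Strategy: write M = P · J · P⁻¹ where J is a Jordan canonical form, so e^{tM} = P · e^{tJ} · P⁻¹, and e^{tJ} can be computed block-by-block.

M has Jordan form
J =
  [3, 1, 0]
  [0, 3, 0]
  [0, 0, 3]
(up to reordering of blocks).

Per-block formulas:
  For a 1×1 block at λ = 3: exp(t · [3]) = [e^(3t)].
  For a 2×2 Jordan block J_2(3): exp(t · J_2(3)) = e^(3t)·(I + t·N), where N is the 2×2 nilpotent shift.

After assembling e^{tJ} and conjugating by P, we get:

e^{tM} =
  [exp(3*t), 2*t*exp(3*t), t*exp(3*t)]
  [0, exp(3*t), 0]
  [0, 0, exp(3*t)]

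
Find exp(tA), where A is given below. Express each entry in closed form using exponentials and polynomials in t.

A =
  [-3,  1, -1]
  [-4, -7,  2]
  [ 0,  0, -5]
e^{tA} =
  [2*t*exp(-5*t) + exp(-5*t), t*exp(-5*t), -t*exp(-5*t)]
  [-4*t*exp(-5*t), -2*t*exp(-5*t) + exp(-5*t), 2*t*exp(-5*t)]
  [0, 0, exp(-5*t)]

Strategy: write A = P · J · P⁻¹ where J is a Jordan canonical form, so e^{tA} = P · e^{tJ} · P⁻¹, and e^{tJ} can be computed block-by-block.

A has Jordan form
J =
  [-5,  1,  0]
  [ 0, -5,  0]
  [ 0,  0, -5]
(up to reordering of blocks).

Per-block formulas:
  For a 2×2 Jordan block J_2(-5): exp(t · J_2(-5)) = e^(-5t)·(I + t·N), where N is the 2×2 nilpotent shift.
  For a 1×1 block at λ = -5: exp(t · [-5]) = [e^(-5t)].

After assembling e^{tJ} and conjugating by P, we get:

e^{tA} =
  [2*t*exp(-5*t) + exp(-5*t), t*exp(-5*t), -t*exp(-5*t)]
  [-4*t*exp(-5*t), -2*t*exp(-5*t) + exp(-5*t), 2*t*exp(-5*t)]
  [0, 0, exp(-5*t)]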